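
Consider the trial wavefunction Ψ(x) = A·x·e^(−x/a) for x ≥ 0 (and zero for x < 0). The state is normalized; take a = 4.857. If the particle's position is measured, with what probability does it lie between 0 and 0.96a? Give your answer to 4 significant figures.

P ≈ 0.3017

P = ∫_{0}^{0.96a} |Ψ(x)|² dx.
The normalization integral ∫|Ψ|²dx over the whole domain equals a^3/4·A², and A² cancels in the ratio.
In terms of u = x/a (A² and the length scale cancel between numerator and denominator), P = [∫_{0}^{0.96} u^2·e^(-2·u) du] / [∫_{0}^{∞} u^2·e^(-2·u) du].
An antiderivative of u^2·e^(-2·u) is -(2·u^2 + 2·u + 1)·e^(-2·u)/4; evaluating from 0 to 0.96 gives 1/4 - 2977·e^(-48/25)/2500, while the full integral is 1/4.
Taking the ratio, P = 0.30168.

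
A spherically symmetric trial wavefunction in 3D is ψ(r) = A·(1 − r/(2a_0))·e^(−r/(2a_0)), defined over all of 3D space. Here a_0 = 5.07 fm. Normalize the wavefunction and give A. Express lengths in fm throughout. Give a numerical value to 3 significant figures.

A ≈ 0.0175 fm^(-3/2)

Normalization requires ∫|ψ|² 4πr² dr = 1, integrated from 0 to ∞.
In 3D with spherical symmetry the volume element is 4πr² dr.
Using ∫₀^∞ rⁿ e^(−αr) dr = n!/αⁿ⁺¹, with ψ = A·(1 − r/(2a_0))·e^(−r/(2a_0)), the integral evaluates to A²·[8·π·a_0^3].
With a_0 = 5.07: A² = 0.0003053 and A = 0.01747.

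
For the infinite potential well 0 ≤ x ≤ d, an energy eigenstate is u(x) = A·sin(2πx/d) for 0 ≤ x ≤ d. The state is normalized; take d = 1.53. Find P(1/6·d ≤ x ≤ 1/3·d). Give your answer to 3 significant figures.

P = ∫_{1/6·d}^{1/3·d} |u(x)|² dx.
With A² fixed by ∫|u|² = 1, i.e. A² = (d/2)^(−1), substitute and integrate.
Substituting t = x/d, A² and the length scale cancel in the ratio: P = ∫_{1/6}^{1/3} sin(2·π·t)^2 dt / ∫_{0}^{1} sin(2·π·t)^2 dt.
An antiderivative of sin(2·π·t)^2 is t/2 - sin(4·π·t)/(8·π); evaluating from 1/6 to 1/3 gives √(3)/(8·π) + 1/12, while the full integral is 1/2.
Evaluating gives P = (√(3)/4 + π/6)/π.

P ≈ 0.304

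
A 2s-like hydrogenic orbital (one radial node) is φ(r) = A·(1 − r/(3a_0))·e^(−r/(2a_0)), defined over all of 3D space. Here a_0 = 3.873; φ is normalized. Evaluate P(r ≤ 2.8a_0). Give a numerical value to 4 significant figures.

P = ∫ |φ|² 4πr² dr over r ≤ 2.8a_0.
Normalization gives A² = 1/(8·π·a_0^3/3).
In terms of u = r/a_0 (A², 4π and the length scale all cancel between numerator and denominator), P = [∫_{0}^{2.8} u^2·(1 - u/3)^2·e^(-u) du] / [∫_{0}^{∞} u^2·(1 - u/3)^2·e^(-u) du].
An antiderivative of u^2·(1 - u/3)^2·e^(-u) is (-u^4 + 2·u^3 - 3·u^2 - 6·u - 6)·e^(-u)/9; evaluating from 0 to 2.8 gives ≈ 0.235040, while the full integral is 2/3.
The region integral divided by the full integral gives P = 0.35256.

P ≈ 0.3526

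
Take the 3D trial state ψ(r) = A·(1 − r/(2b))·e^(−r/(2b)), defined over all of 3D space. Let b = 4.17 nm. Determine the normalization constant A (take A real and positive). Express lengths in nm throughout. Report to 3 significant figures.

Normalization requires ∫|ψ|² 4πr² dr = 1, integrated from 0 to ∞.
(Spherical symmetry: dV = 4πr² dr.)
∫|ψ|² 4πr² dr = A²·(8·π·b^3).
Setting this equal to 1 gives A² = 1/(8·π·b^3).
Plugging in b = 4.17 yields A = 0.02342.

A ≈ 0.0234 nm^(-3/2)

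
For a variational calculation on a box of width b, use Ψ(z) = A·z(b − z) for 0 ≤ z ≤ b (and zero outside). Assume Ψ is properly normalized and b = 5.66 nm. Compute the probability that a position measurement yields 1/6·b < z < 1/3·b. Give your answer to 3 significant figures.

P ≈ 0.174

P = ∫_{1/6·b}^{1/3·b} |Ψ(z)|² dz.
Since A² = 1/(b^5/30), this is the region integral divided by the full normalization integral.
In terms of u = z/b (A² and the length scale cancel between numerator and denominator), P = [∫_{1/6}^{1/3} u^2·(1 - u)^2 du] / [∫_{0}^{1} u^2·(1 - u)^2 du].
With ∫ u^2·(1 - u)^2 du = u^3·(6·u^2 - 15·u + 10)/30 + C, the region integral is ≈ 0.0058128 and the full one is 1/30.
Evaluating gives P = 113/648.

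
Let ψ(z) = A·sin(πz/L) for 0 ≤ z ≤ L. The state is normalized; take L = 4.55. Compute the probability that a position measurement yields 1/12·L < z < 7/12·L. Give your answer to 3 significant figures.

The probability is P = ∫ |ψ|² dz over [1/12·L, 7/12·L].
The normalization integral ∫|ψ|²dz over the whole domain equals L/2·A², and A² cancels in the ratio.
Substituting u = z/L, A² and the length scale cancel in the ratio: P = ∫_{1/12}^{7/12} sin(π·u)^2 du / ∫_{0}^{1} sin(π·u)^2 du.
Using ∫ sin(π·u)^2 du = u/2 - sin(2·π·u)/(4·π), the numerator is 1/(4·π) + 1/4 and the denominator is 1/2.
The result is P = (1 + π)/(2·π).

P ≈ 0.659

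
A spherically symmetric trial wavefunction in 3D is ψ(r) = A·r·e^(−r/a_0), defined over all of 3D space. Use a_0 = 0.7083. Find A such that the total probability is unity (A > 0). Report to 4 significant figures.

Require ∫ |ψ|² 4πr² dr = 1 over the whole domain.
Carrying out the integral gives A² · 3·π·a_0^5.
With a_0 = 0.7083: A² = 0.59517 and A = 0.77147.

A ≈ 0.7715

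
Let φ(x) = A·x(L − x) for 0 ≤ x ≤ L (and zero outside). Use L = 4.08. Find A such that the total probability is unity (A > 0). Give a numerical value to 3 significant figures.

Require ∫ |φ|² dx = 1 over the whole domain.
Carrying out the integral gives A² · L^5/30.
So A² = (L^5/30)^(−1).
Substituting L = 4.08 gives A² = 0.02654, so A = 0.1629.

A ≈ 0.163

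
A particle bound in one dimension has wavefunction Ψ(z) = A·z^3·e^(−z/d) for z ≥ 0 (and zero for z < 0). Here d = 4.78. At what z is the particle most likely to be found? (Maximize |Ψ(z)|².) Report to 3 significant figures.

z ≈ 14.3

Set d/dz [|Ψ(z)|²] = 0 and solve for z > 0.
Solving yields z = 3·d.
With d = 4.78, the most probable position is 14.34.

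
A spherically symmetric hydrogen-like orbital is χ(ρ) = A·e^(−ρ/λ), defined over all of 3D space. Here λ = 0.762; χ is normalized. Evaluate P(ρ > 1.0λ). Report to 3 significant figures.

P ≈ 0.677

P = ∫ |χ|² 4πρ² dρ over ρ > 1.0λ.
The full normalization integral is A²·[π·λ^3] = 1, fixing A².
In terms of u = ρ/λ (A², 4π and the length scale all cancel between numerator and denominator), P = [∫_{1.0}^{∞} u^2·e^(-2·u) du] / [∫_{0}^{∞} u^2·e^(-2·u) du].
Using ∫ u^2·e^(-2·u) du = -(2·u^2 + 2·u + 1)·e^(-2·u)/4, the numerator is 5·e^(-2)/4 and the denominator is 1/4.
The region integral divided by the full integral gives P = 0.6767.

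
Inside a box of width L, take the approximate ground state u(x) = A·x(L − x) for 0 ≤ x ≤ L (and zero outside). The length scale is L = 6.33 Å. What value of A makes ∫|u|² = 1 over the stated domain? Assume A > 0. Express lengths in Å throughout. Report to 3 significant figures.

A ≈ 0.0543 Å^(-5/2)

The normalization condition is ∫|u|² dx = 1 from 0 to L.
Expanding the polynomial and integrating term by term, ∫|u|² dx = A²·(L^5/30).
Hence A² = 1/[L^5/30].
Plugging in L = 6.33 yields A = 0.05433.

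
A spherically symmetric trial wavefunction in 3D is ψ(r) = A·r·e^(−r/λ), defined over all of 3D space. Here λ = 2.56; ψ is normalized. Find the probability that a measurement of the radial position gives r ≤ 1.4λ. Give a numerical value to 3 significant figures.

With dV = 4πr²dr, the probability is ∫|ψ|² dV over r ≤ 1.4λ.
A² is fixed by ∫₀^∞ 4πr²|ψ|² dr = 1, i.e. A² = (3·π·λ^5)^(−1).
Let u = r/λ; then A², 4π and the length scale all cancel, so P = ∫_{0}^{1.4} u^4·e^(-2·u) du ÷ ∫_{0}^{∞} u^4·e^(-2·u) du.
An antiderivative of u^4·e^(-2·u) is -(u^4/2 + u^3 + 3·u^2/2 + 3·u/2 + 3/4)·e^(-2·u); evaluating from 0 to 1.4 gives ≈ 0.11424, while the full integral is 3/4.
This evaluates to P = 0.1523.

P ≈ 0.152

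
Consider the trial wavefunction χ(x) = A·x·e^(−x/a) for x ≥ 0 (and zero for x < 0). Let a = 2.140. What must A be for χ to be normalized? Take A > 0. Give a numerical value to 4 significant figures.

A ≈ 0.6389

We need A² ∫|f|² dx = 1, taking the integral from 0 to ∞.
Recall ∫₀^∞ x^m e^(−x/β) dx = m!·β^(m+1), with χ = A·x·e^(−x/a), the integral evaluates to A²·[a^3/4].
Substituting a = 2.140 gives A² = 0.40815, so A = 0.63887.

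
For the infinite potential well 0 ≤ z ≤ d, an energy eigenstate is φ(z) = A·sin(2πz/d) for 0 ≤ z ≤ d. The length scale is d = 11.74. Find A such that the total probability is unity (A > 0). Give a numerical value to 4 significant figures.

The normalization condition is ∫|φ|² dz = 1 from 0 to d.
With ∫₀^d sin²(nπz/d) dz = d/2, ∫|φ|² dz = A²·(d/2).
Setting this equal to 1 gives A² = 1/(d/2).
Plugging in d = 11.74 yields A = 0.41274.

A ≈ 0.4127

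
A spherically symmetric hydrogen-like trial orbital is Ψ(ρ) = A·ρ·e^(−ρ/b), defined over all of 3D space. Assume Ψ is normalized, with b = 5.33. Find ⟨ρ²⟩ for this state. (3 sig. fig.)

By definition ⟨ρ²⟩ = ∫ ρ^2 |Ψ(ρ)|² 4πρ² dρ.
Since the A² factors cancel between numerator and denominator, ⟨ρ²⟩ = 15·b^2/2.
With b = 5.33, ⟨ρ^2⟩ = 213.1.

⟨ρ^2⟩ ≈ 213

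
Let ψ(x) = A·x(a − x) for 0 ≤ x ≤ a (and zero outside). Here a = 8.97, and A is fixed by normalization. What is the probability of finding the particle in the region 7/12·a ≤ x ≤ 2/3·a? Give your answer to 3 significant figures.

|ψ|² is the probability density, so P = ∫_{7/12·a}^{2/3·a} |ψ|² dx.
Since A² = 1/(a^5/30), this is the region integral divided by the full normalization integral.
Substituting u = x/a, A² and the length scale cancel in the ratio: P = ∫_{7/12}^{2/3} u^2·(1 - u)^2 du / ∫_{0}^{1} u^2·(1 - u)^2 du.
With ∫ u^2·(1 - u)^2 du = u^3·(6·u^2 - 15·u + 10)/30 + C, the region integral is ≈ 0.0045581 and the full one is 1/30.
This works out to P = 0.1367.

P ≈ 0.137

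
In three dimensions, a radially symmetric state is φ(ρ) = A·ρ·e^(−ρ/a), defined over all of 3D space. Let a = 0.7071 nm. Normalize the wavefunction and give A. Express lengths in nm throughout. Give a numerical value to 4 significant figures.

A ≈ 0.7748 nm^(-5/2)

Normalization requires ∫|φ|² 4πρ² dρ = 1, integrated from 0 to ∞.
(Spherical symmetry: dV = 4πρ² dρ.)
With φ = A·ρ·e^(−ρ/a), the integral evaluates to A²·[3·π·a^5].
So A² = (3·π·a^5)^(−1).
Plugging in a = 0.7071 yields A = 0.77475.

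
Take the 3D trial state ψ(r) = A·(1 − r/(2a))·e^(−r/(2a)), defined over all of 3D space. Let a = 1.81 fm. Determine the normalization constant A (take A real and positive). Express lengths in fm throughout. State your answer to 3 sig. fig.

We need A² ∫|f|² 4πr² dr = 1, taking the integral from 0 to ∞.
The angular integral contributes 4π, leaving ∫₀^∞ r²|ψ|² dr.
Using ∫₀^∞ rⁿ e^(−αr) dr = n!/αⁿ⁺¹, with ψ = A·(1 − r/(2a))·e^(−r/(2a)), the integral evaluates to A²·[8·π·a^3].
With a = 1.81: A² = 0.006710 and A = 0.08191.

A ≈ 0.0819 fm^(-3/2)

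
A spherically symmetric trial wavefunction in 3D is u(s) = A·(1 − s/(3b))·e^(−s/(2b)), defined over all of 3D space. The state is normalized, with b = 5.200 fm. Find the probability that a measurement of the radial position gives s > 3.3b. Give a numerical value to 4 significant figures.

P = ∫ |u|² 4πs² ds over s > 3.3b.
The full normalization integral is A²·[8·π·b^3/3] = 1, fixing A².
Substituting t = s/b, A², 4π and the length scale all cancel in the ratio: P = ∫_{3.3}^{∞} t^2·(1 - t/3)^2·e^(-t) dt / ∫_{0}^{∞} t^2·(1 - t/3)^2·e^(-t) dt.
With ∫ t^2·(1 - t/3)^2·e^(-t) dt = (-t^4 + 2·t^3 - 3·t^2 - 6·t - 6)·e^(-t)/9 + C, the region integral is ≈ 0.431074 and the full one is 2/3.
Taking the ratio yields P = 0.64661.

P ≈ 0.6466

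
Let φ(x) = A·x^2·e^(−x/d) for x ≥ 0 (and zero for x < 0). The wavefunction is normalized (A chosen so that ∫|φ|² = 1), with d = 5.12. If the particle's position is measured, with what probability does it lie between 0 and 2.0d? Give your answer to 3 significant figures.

P = ∫_{0}^{2.0d} |φ(x)|² dx.
With A² fixed by ∫|φ|² = 1, i.e. A² = (3·d^5/4)^(−1), substitute and integrate.
Let u = x/d; then A² and the length scale cancel, so P = ∫_{0}^{2.0} u^4·e^(-2·u) du ÷ ∫_{0}^{∞} u^4·e^(-2·u) du.
An antiderivative of u^4·e^(-2·u) is -(u^4/2 + u^3 + 3·u^2/2 + 3·u/2 + 3/4)·e^(-2·u); evaluating from 0 to 2.0 gives 3/4 - 103·e^(-4)/4, while the full integral is 3/4.
Taking the ratio, P = 0.3712.

P ≈ 0.371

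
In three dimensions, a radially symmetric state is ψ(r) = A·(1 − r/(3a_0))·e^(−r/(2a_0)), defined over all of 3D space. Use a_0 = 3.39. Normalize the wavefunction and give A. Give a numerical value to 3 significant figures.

A ≈ 0.0554

Normalization requires ∫|ψ|² 4πr² dr = 1, integrated from 0 to ∞.
In 3D with spherical symmetry the volume element is 4πr² dr.
∫|ψ|² 4πr² dr = A²·(8·π·a_0^3/3).
Hence A² = 1/[8·π·a_0^3/3].
With a_0 = 3.39: A² = 0.003064 and A = 0.05535.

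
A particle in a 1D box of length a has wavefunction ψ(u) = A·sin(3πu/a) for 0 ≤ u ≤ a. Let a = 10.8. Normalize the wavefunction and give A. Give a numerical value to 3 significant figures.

A ≈ 0.430

We need A² ∫|f|² du = 1, taking the integral from 0 to a.
With ∫₀^a sin²(nπu/a) du = a/2, carrying out the integral gives A² · a/2.
So A² = (a/2)^(−1).
Substituting a = 10.8 gives A² = 0.1852, so A = 0.4303.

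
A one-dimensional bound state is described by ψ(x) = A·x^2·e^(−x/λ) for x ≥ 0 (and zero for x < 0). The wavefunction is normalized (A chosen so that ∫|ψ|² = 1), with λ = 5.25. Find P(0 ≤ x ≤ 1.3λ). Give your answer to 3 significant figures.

|ψ|² is the probability density, so P = ∫_{0}^{1.3λ} |ψ|² dx.
Since A² = 1/(3·λ^5/4), this is the region integral divided by the full normalization integral.
Let u = x/λ; then A² and the length scale cancel, so P = ∫_{0}^{1.3} u^4·e^(-2·u) du ÷ ∫_{0}^{∞} u^4·e^(-2·u) du.
Using ∫ u^4·e^(-2·u) du = -(u^4/2 + u^3 + 3·u^2/2 + 3·u/2 + 3/4)·e^(-2·u), the numerator is ≈ 0.091932 and the denominator is 3/4.
Taking the ratio, P = 0.1226.

P ≈ 0.123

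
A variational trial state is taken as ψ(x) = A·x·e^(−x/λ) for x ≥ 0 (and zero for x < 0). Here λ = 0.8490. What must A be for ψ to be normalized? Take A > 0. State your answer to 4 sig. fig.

A ≈ 2.557

Normalization requires ∫|ψ|² dx = 1, integrated from 0 to ∞.
With ψ = A·x·e^(−x/λ), the integral evaluates to A²·[λ^3/4].
Setting this equal to 1 gives A² = 1/(λ^3/4).
With λ = 0.8490: A² = 6.5364 and A = 2.5566.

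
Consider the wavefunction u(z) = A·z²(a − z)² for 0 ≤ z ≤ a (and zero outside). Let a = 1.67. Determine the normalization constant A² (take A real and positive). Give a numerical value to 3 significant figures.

Normalization requires ∫|u|² dz = 1, integrated from 0 to a.
Expanding the polynomial and integrating term by term, ∫|u|² dz = A²·(a^9/630).
Setting this equal to 1 gives A² = 1/(a^9/630).
With a = 1.67: A² = 6.236 and A = 2.497.

A^2 ≈ 6.24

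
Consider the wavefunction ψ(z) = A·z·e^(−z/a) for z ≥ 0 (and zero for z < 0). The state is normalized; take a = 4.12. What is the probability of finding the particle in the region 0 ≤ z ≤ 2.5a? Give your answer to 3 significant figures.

The probability is P = ∫ |ψ|² dz over [0, 2.5a].
With A² fixed by ∫|ψ|² = 1, i.e. A² = (a^3/4)^(−1), substitute and integrate.
Let u = z/a; then A² and the length scale cancel, so P = ∫_{0}^{2.5} u^2·e^(-2·u) du ÷ ∫_{0}^{∞} u^2·e^(-2·u) du.
With ∫ u^2·e^(-2·u) du = -(2·u^2 + 2·u + 1)·e^(-2·u)/4 + C, the region integral is 1/4 - 37·e^(-5)/8 and the full one is 1/4.
Taking the ratio, P = 0.8753.

P ≈ 0.875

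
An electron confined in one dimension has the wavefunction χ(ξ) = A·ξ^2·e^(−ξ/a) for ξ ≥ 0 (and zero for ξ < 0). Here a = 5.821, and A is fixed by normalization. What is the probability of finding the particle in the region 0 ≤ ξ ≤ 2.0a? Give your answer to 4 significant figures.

|χ|² is the probability density, so P = ∫_{0}^{2.0a} |χ|² dξ.
The normalization integral ∫|χ|²dξ over the whole domain equals 3·a^5/4·A², and A² cancels in the ratio.
In terms of u = ξ/a (A² and the length scale cancel between numerator and denominator), P = [∫_{0}^{2.0} u^4·e^(-2·u) du] / [∫_{0}^{∞} u^4·e^(-2·u) du].
An antiderivative of u^4·e^(-2·u) is -(u^4/2 + u^3 + 3·u^2/2 + 3·u/2 + 3/4)·e^(-2·u); evaluating from 0 to 2.0 gives 3/4 - 103·e^(-4)/4, while the full integral is 3/4.
Evaluating gives P = 0.37116.

P ≈ 0.3712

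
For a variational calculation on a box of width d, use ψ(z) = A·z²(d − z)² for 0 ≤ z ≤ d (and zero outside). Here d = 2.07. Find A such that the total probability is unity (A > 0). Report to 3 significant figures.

Require ∫ |ψ|² dz = 1 over the whole domain.
The integral (without the A² prefactor) comes out to d^9/630.
Setting this equal to 1 gives A² = 1/(d^9/630).
Plugging in d = 2.07 yields A = 0.9502.

A ≈ 0.950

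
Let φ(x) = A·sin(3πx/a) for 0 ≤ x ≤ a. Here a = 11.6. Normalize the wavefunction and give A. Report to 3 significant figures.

The normalization condition is ∫|φ|² dx = 1 from 0 to a.
With ∫₀^a sin²(nπx/a) dx = a/2, with φ = A·sin(3πx/a), the integral evaluates to A²·[a/2].
Setting this equal to 1 gives A² = 1/(a/2).
Plugging in a = 11.6 yields A = 0.4152.

A ≈ 0.415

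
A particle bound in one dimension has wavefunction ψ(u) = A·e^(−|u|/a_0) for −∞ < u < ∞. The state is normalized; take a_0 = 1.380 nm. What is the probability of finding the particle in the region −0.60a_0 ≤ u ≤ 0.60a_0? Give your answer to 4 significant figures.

P ≈ 0.6988

The probability is P = ∫ |ψ|² du over [−0.60a_0, 0.60a_0].
The normalization integral ∫|ψ|²du over the whole domain equals a_0·A², and A² cancels in the ratio.
By symmetry take twice the u ≥ 0 contribution in numerator and denominator; the 2's cancel. Substituting t = u/a_0, A² and the length scale cancel in the ratio: P = ∫_{0}^{0.60} e^(-2·t) dt / ∫_{0}^{∞} e^(-2·t) dt.
Using ∫ e^(-2·t) dt = -e^(-2·t)/2, the numerator is 1/2 - e^(-6/5)/2 and the denominator is 1/2.
The result is P = 0.69881.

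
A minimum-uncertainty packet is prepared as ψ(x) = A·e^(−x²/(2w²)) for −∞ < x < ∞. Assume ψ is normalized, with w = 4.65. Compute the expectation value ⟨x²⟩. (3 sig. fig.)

⟨x^2⟩ ≈ 10.8

By definition ⟨x²⟩ = ∫ x^2 |ψ(x)|² dx.
Since the A² factors cancel between numerator and denominator, ⟨x²⟩ = w^2/2.
With w = 4.65, ⟨x^2⟩ = 10.81.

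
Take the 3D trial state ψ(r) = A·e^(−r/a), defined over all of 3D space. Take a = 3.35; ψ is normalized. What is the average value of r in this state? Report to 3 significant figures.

⟨r⟩ ≈ 5.03

The expectation value is the |ψ|²-weighted average of r: ∫ r|ψ|² 4πr² dr.
With ∫₀^∞ r^3 e^(−αr) dr = 3!/α^4, evaluating both integrals, ⟨r⟩ = 3·a/2.
Putting a = 3.35 gives 5.025.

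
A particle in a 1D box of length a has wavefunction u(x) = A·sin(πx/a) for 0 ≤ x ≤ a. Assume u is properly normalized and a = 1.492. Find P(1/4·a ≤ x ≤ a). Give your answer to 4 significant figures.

P ≈ 0.9092

|u|² is the probability density, so P = ∫_{1/4·a}^{a} |u|² dx.
Since A² = 1/(a/2), this is the region integral divided by the full normalization integral.
Let t = x/a; then A² and the length scale cancel, so P = ∫_{1/4}^{1} sin(π·t)^2 dt ÷ ∫_{0}^{1} sin(π·t)^2 dt.
An antiderivative of sin(π·t)^2 is t/2 - sin(2·π·t)/(4·π); evaluating from 1/4 to 1 gives 1/(4·π) + 3/8, while the full integral is 1/2.
Taking the ratio, P = (2 + 3·π)/(4·π).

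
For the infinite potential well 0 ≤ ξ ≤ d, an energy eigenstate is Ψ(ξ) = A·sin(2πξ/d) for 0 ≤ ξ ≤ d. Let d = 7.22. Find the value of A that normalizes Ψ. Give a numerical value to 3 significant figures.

Require ∫ |Ψ|² dξ = 1 over the whole domain.
Using sin²θ = (1 − cos 2θ)/2, carrying out the integral gives A² · d/2.
So A² = (d/2)^(−1).
Substituting d = 7.22 gives A² = 0.2770, so A = 0.5263.

A ≈ 0.526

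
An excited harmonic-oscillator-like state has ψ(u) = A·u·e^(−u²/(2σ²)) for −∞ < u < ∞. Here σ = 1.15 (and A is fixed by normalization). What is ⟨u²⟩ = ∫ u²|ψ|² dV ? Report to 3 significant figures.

⟨u²⟩ = ∫ u^2 |ψ|² du over the full domain.
Using the Gaussian integral ∫_{−∞}^{∞} e^(−αu²) du = √(π/α), the ratio of the moment integral to the normalization integral gives ⟨u²⟩ = 3·σ^2/2.
Putting σ = 1.15 gives 1.984.

⟨u^2⟩ ≈ 1.98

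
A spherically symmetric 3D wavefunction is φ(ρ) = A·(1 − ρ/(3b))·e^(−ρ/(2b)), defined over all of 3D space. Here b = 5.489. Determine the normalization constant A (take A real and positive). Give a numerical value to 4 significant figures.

A ≈ 0.02687

The normalization condition is ∫|φ|² 4πρ² dρ = 1 from 0 to ∞.
(Spherical symmetry: dV = 4πρ² dρ.)
Carrying out the integral gives A² · 8·π·b^3/3.
So A² = (8·π·b^3/3)^(−1).
Plugging in b = 5.489 yields A = 0.026866.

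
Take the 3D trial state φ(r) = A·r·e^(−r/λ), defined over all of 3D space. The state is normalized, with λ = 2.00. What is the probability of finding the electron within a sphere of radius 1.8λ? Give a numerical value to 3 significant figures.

P ≈ 0.294

Integrate the radial probability density 4πr²|φ|² over r ≤ 1.8λ.
Normalization gives A² = 1/(3·π·λ^5).
In terms of u = r/λ (A², 4π and the length scale all cancel between numerator and denominator), P = [∫_{0}^{1.8} u^4·e^(-2·u) du] / [∫_{0}^{∞} u^4·e^(-2·u) du].
An antiderivative of u^4·e^(-2·u) is -(u^4/2 + u^3 + 3·u^2/2 + 3·u/2 + 3/4)·e^(-2·u); evaluating from 0 to 1.8 gives ≈ 0.22017, while the full integral is 3/4.
This evaluates to P = 0.2936.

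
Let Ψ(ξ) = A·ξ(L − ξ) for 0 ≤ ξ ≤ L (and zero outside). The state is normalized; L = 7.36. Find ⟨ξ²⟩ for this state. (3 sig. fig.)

⟨ξ^2⟩ ≈ 15.5

⟨ξ²⟩ = ∫ ξ^2 |Ψ|² dξ over the full domain.
Expanding the polynomial and integrating term by term, since the A² factors cancel between numerator and denominator, ⟨ξ²⟩ = 2·L^2/7.
Putting L = 7.36 gives 15.48.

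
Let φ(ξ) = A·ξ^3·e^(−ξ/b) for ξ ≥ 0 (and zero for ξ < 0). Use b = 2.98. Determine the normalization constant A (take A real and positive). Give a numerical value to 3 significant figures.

A ≈ 0.00923

Require ∫ |φ|² dξ = 1 over the whole domain.
∫|φ|² dξ = A²·(45·b^7/8).
So A² = (45·b^7/8)^(−1).
Substituting b = 2.98 gives A² = 0.00008519, so A = 0.009230.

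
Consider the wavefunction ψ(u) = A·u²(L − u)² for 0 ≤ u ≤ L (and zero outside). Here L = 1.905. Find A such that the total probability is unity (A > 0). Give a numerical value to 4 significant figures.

A ≈ 1.381

We need A² ∫|f|² du = 1, taking the integral from 0 to L.
∫|ψ|² du = A²·(L^9/630).
Setting this equal to 1 gives A² = 1/(L^9/630).
With L = 1.905: A² = 1.9067 and A = 1.3808.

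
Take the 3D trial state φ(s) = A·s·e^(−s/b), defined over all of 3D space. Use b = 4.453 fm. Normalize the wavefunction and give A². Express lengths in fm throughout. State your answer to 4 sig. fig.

A^2 ≈ 0.00006060 fm^(-5)

We need A² ∫|f|² 4πs² ds = 1, taking the integral from 0 to ∞.
(Spherical symmetry: dV = 4πs² ds.)
With φ = A·s·e^(−s/b), the integral evaluates to A²·[3·π·b^5].
Substituting b = 4.453 gives A² = 0.000060599, so A = 0.0077845.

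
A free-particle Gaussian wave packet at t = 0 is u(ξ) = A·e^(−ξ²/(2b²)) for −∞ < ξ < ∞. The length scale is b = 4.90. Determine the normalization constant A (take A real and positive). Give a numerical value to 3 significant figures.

The normalization condition is ∫|u|² dξ = 1 from −∞ to ∞.
∫|u|² dξ = A²·(√(π)·b).
So A² = (√(π)·b)^(−1).
Plugging in b = 4.90 yields A = 0.3393.

A ≈ 0.339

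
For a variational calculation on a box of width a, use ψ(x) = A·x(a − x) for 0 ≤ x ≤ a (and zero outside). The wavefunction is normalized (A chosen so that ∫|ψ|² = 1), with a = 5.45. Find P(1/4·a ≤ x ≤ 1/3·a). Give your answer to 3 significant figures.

The probability is P = ∫ |ψ|² dx over [1/4·a, 1/3·a].
Since A² = 1/(a^5/30), this is the region integral divided by the full normalization integral.
Let u = x/a; then A² and the length scale cancel, so P = ∫_{1/4}^{1/3} u^2·(1 - u)^2 du ÷ ∫_{0}^{1} u^2·(1 - u)^2 du.
Using ∫ u^2·(1 - u)^2 du = u^3·(6·u^2 - 15·u + 10)/30, the numerator is ≈ 0.0035454 and the denominator is 1/30.
This works out to P = 0.1064.

P ≈ 0.106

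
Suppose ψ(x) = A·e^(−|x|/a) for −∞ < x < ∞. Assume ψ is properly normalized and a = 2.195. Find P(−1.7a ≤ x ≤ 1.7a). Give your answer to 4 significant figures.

The probability is P = ∫ |ψ|² dx over [−1.7a, 1.7a].
With A² fixed by ∫|ψ|² = 1, i.e. A² = (a)^(−1), substitute and integrate.
By symmetry take twice the x ≥ 0 contribution in numerator and denominator; the 2's cancel. Let u = x/a; then A² and the length scale cancel, so P = ∫_{0}^{1.7} e^(-2·u) du ÷ ∫_{0}^{∞} e^(-2·u) du.
With ∫ e^(-2·u) du = -e^(-2·u)/2 + C, the region integral is 1/2 - e^(-17/5)/2 and the full one is 1/2.
Evaluating gives P = 0.96663.

P ≈ 0.9666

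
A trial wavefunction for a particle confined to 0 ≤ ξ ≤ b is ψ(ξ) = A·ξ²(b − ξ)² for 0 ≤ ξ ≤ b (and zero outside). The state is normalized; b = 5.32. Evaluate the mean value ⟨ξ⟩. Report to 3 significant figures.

⟨ξ⟩ = ∫ ξ |ψ|² dξ over the full domain.
Since the A² factors cancel between numerator and denominator, ⟨ξ⟩ = b/2.
Putting b = 5.32 gives 2.660.

⟨ξ⟩ ≈ 2.66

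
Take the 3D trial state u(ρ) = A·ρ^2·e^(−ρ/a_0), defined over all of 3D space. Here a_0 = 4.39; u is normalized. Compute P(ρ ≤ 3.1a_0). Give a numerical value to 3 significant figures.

P ≈ 0.426

Integrate the radial probability density 4πρ²|u|² over ρ ≤ 3.1a_0.
A² is fixed by ∫₀^∞ 4πρ²|u|² dρ = 1, i.e. A² = (45·π·a_0^7/2)^(−1).
Substituting t = ρ/a_0, A², 4π and the length scale all cancel in the ratio: P = ∫_{0}^{3.1} t^6·e^(-2·t) dt / ∫_{0}^{∞} t^6·e^(-2·t) dt.
With ∫ t^6·e^(-2·t) dt = -(4·t^6 + 12·t^5 + 30·t^4 + 60·t^3 + 90·t^2 + 90·t + 45)·e^(-2·t)/8 + C, the region integral is ≈ 2.3951 and the full one is 45/8.
The region integral divided by the full integral gives P = 0.4258.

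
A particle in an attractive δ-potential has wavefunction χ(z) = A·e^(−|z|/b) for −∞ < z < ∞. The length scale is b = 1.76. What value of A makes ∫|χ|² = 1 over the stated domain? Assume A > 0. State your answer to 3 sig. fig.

A ≈ 0.754

The normalization condition is ∫|χ|² dz = 1 from −∞ to ∞.
The integral (without the A² prefactor) comes out to b.
Hence A² = 1/[b].
Plugging in b = 1.76 yields A = 0.7538.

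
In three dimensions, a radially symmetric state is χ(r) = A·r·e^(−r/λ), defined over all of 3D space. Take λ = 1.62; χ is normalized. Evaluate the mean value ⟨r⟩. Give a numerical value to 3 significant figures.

⟨r⟩ ≈ 4.05

⟨r⟩ = ∫ r |χ|² 4πr² dr over the full domain.
Evaluating both integrals, ⟨r⟩ = 5·λ/2.
With λ = 1.62, ⟨r⟩ = 4.050.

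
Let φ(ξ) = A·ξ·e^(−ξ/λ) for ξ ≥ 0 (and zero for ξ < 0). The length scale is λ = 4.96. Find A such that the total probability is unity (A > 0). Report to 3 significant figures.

A ≈ 0.181

Require ∫ |φ|² dξ = 1 over the whole domain.
Carrying out the integral gives A² · λ^3/4.
So A² = (λ^3/4)^(−1).
With λ = 4.96: A² = 0.03278 and A = 0.1811.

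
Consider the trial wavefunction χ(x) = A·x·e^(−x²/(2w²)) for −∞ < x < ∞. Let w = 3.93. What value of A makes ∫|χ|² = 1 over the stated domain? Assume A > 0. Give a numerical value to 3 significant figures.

Normalization requires ∫|χ|² dx = 1, integrated from −∞ to ∞.
With ∫_{−∞}^{∞} x^(2m) e^(−αx²) dx = (2m−1)!!·√π / (2^m α^(m+1/2)), the integral (without the A² prefactor) comes out to √(π)·w^3/2.
Setting this equal to 1 gives A² = 1/(√(π)·w^3/2).
With w = 3.93: A² = 0.01859 and A = 0.1363.

A ≈ 0.136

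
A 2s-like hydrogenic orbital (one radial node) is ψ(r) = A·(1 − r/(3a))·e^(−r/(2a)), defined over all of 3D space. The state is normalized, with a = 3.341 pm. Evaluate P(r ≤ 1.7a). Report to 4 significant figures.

P ≈ 0.2877

P = ∫ |ψ|² 4πr² dr over r ≤ 1.7a.
Normalization gives A² = 1/(8·π·a^3/3).
Substituting u = r/a, A², 4π and the length scale all cancel in the ratio: P = ∫_{0}^{1.7} u^2·(1 - u/3)^2·e^(-u) du / ∫_{0}^{∞} u^2·(1 - u/3)^2·e^(-u) du.
An antiderivative of u^2·(1 - u/3)^2·e^(-u) is (-u^4 + 2·u^3 - 3·u^2 - 6·u - 6)·e^(-u)/9; evaluating from 0 to 1.7 gives ≈ 0.191769, while the full integral is 2/3.
Taking the ratio yields P = 0.28765.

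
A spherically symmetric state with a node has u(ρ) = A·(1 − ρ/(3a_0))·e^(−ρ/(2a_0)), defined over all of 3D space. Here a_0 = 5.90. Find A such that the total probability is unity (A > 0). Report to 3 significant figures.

A ≈ 0.0241

The normalization condition is ∫|u|² 4πρ² dρ = 1 from 0 to ∞.
Recall ∫₀^∞ ρ^m e^(−ρ/β) dρ = m!·β^(m+1), ∫|u|² 4πρ² dρ = A²·(8·π·a_0^3/3).
So A² = (8·π·a_0^3/3)^(−1).
Substituting a_0 = 5.90 gives A² = 0.0005812, so A = 0.02411.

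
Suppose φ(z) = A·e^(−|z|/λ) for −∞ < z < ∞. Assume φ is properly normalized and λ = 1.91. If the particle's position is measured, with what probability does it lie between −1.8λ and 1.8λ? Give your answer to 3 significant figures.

|φ|² is the probability density, so P = ∫_{−1.8λ}^{1.8λ} |φ|² dz.
With A² fixed by ∫|φ|² = 1, i.e. A² = (λ)^(−1), substitute and integrate.
Both integrals are even about z = 0, so only the z ≥ 0 halves are needed (the factors of 2 cancel). In terms of u = z/λ (A² and the length scale cancel between numerator and denominator), P = [∫_{0}^{1.8} e^(-2·u) du] / [∫_{0}^{∞} e^(-2·u) du].
An antiderivative of e^(-2·u) is -e^(-2·u)/2; evaluating from 0 to 1.8 gives 1/2 - e^(-18/5)/2, while the full integral is 1/2.
Taking the ratio, P = 0.9727.

P ≈ 0.973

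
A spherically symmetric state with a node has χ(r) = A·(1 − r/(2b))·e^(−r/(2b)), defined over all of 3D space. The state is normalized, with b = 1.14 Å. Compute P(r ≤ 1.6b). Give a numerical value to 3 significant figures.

With dV = 4πr²dr, the probability is ∫|χ|² dV over r ≤ 1.6b.
The full normalization integral is A²·[8·π·b^3] = 1, fixing A².
Let u = r/b; then A², 4π and the length scale all cancel, so P = ∫_{0}^{1.6} u^2·(1 - u/2)^2·e^(-u) du ÷ ∫_{0}^{∞} u^2·(1 - u/2)^2·e^(-u) du.
With ∫ u^2·(1 - u/2)^2·e^(-u) du = -(u^4/4 + u^2 + 2·u + 2)·e^(-u) + C, the region integral is 2 - 5874·e^(-8/5)/625 and the full one is 2.
The region integral divided by the full integral gives P = 0.05125.

P ≈ 0.0512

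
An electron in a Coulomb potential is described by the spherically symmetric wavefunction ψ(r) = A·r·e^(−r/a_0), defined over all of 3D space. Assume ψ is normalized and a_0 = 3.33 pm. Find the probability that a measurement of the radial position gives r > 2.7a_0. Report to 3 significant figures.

P ≈ 0.373

Integrate the radial probability density 4πr²|ψ|² over r > 2.7a_0.
The full normalization integral is A²·[3·π·a_0^5] = 1, fixing A².
Substituting u = r/a_0, A², 4π and the length scale all cancel in the ratio: P = ∫_{2.7}^{∞} u^4·e^(-2·u) du / ∫_{0}^{∞} u^4·e^(-2·u) du.
With ∫ u^4·e^(-2·u) du = -(u^4/2 + u^3 + 3·u^2/2 + 3·u/2 + 3/4)·e^(-2·u) + C, the region integral is ≈ 0.27998 and the full one is 3/4.
The region integral divided by the full integral gives P = 0.3733.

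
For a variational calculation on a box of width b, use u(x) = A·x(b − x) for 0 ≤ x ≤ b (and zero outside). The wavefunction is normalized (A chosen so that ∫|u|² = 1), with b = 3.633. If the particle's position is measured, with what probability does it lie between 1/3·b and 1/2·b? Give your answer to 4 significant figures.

P ≈ 0.2901

|u|² is the probability density, so P = ∫_{1/3·b}^{1/2·b} |u|² dx.
Since A² = 1/(b^5/30), this is the region integral divided by the full normalization integral.
Substituting t = x/b, A² and the length scale cancel in the ratio: P = ∫_{1/3}^{1/2} t^2·(1 - t)^2 dt / ∫_{0}^{1} t^2·(1 - t)^2 dt.
An antiderivative of t^2·(1 - t)^2 is t^3·(6·t^2 - 15·t + 10)/30; evaluating from 1/3 to 1/2 gives 47/4860, while the full integral is 1/30.
This works out to P = 47/162.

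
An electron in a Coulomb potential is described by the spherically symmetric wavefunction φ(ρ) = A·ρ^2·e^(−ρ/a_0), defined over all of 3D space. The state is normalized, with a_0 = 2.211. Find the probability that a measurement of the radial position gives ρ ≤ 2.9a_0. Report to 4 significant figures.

Integrate the radial probability density 4πρ²|φ|² over ρ ≤ 2.9a_0.
Normalization gives A² = 1/(45·π·a_0^7/2).
In terms of u = ρ/a_0 (A², 4π and the length scale all cancel between numerator and denominator), P = [∫_{0}^{2.9} u^6·e^(-2·u) du] / [∫_{0}^{∞} u^6·e^(-2·u) du].
An antiderivative of u^6·e^(-2·u) is -(4·u^6 + 12·u^5 + 30·u^4 + 60·u^3 + 90·u^2 + 90·u + 45)·e^(-2·u)/8; evaluating from 0 to 2.9 gives ≈ 2.03405, while the full integral is 45/8.
The region integral divided by the full integral gives P = 0.36161.

P ≈ 0.3616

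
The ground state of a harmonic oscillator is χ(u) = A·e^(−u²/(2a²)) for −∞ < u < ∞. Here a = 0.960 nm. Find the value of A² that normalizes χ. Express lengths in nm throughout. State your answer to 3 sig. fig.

The normalization condition is ∫|χ|² du = 1 from −∞ to ∞.
With χ = A·e^(−u²/(2a²)), the integral evaluates to A²·[√(π)·a].
Substituting a = 0.960 gives A² = 0.5877, so A = 0.7666.

A^2 ≈ 0.588 nm^(-1)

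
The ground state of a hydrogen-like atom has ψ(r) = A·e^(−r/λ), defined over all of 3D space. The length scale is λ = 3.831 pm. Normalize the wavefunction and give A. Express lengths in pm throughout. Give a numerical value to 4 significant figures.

The normalization condition is ∫|ψ|² 4πr² dr = 1 from 0 to ∞.
Using ∫₀^∞ rⁿ e^(−αr) dr = n!/αⁿ⁺¹, the integral (without the A² prefactor) comes out to π·λ^3.
So A² = (π·λ^3)^(−1).
With λ = 3.831: A² = 0.0056613 and A = 0.075241.

A ≈ 0.07524 pm^(-3/2)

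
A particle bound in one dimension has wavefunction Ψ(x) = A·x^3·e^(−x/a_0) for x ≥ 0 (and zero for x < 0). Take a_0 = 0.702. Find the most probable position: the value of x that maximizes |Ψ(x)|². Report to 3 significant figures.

Differentiate |Ψ(x)|² with respect to x and set to zero.
This gives x = 3·a_0.
With a_0 = 0.702, the most probable position is 2.106.

x ≈ 2.11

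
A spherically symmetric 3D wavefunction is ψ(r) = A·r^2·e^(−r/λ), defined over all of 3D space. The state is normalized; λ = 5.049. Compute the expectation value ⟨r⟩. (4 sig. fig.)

⟨r⟩ = ∫ r |ψ|² 4πr² dr over the full domain.
Since the A² factors cancel between numerator and denominator, ⟨r⟩ = 7·λ/2.
Putting λ = 5.049 gives 17.672.

⟨r⟩ ≈ 17.67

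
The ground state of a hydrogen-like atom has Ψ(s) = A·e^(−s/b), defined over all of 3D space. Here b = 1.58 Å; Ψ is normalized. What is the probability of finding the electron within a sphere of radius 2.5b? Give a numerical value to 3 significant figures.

P ≈ 0.875

With dV = 4πs²ds, the probability is ∫|Ψ|² dV over s ≤ 2.5b.
The full normalization integral is A²·[π·b^3] = 1, fixing A².
In terms of u = s/b (A², 4π and the length scale all cancel between numerator and denominator), P = [∫_{0}^{2.5} u^2·e^(-2·u) du] / [∫_{0}^{∞} u^2·e^(-2·u) du].
Using ∫ u^2·e^(-2·u) du = -(2·u^2 + 2·u + 1)·e^(-2·u)/4, the numerator is 1/4 - 37·e^(-5)/8 and the denominator is 1/4.
The region integral divided by the full integral gives P = 0.8753.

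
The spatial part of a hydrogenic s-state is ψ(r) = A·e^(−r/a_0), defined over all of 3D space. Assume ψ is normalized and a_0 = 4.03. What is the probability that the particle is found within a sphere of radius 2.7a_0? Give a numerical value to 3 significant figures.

P ≈ 0.905

With dV = 4πr²dr, the probability is ∫|ψ|² dV over r ≤ 2.7a_0.
Normalization gives A² = 1/(π·a_0^3).
Substituting u = r/a_0, A², 4π and the length scale all cancel in the ratio: P = ∫_{0}^{2.7} u^2·e^(-2·u) du / ∫_{0}^{∞} u^2·e^(-2·u) du.
An antiderivative of u^2·e^(-2·u) is -(2·u^2 + 2·u + 1)·e^(-2·u)/4; evaluating from 0 to 2.7 gives 1/4 - 1049·e^(-27/5)/200, while the full integral is 1/4.
This evaluates to P = 0.9052.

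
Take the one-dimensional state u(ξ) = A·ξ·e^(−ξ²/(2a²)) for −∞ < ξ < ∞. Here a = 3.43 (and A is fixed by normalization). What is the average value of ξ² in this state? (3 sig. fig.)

⟨ξ²⟩ = ∫ ξ^2 |u|² dξ over the full domain.
Using the Gaussian integral ∫_{−∞}^{∞} e^(−αξ²) dξ = √(π/α), the ratio of the moment integral to the normalization integral gives ⟨ξ²⟩ = 3·a^2/2.
Putting a = 3.43 gives 17.65.

⟨ξ^2⟩ ≈ 17.6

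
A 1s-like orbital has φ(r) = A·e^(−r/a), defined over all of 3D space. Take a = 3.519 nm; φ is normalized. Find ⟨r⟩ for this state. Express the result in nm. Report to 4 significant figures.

⟨r⟩ ≈ 5.279 nm

⟨r⟩ = ∫ r |φ|² 4πr² dr over the full domain.
Using ∫₀^∞ rⁿ e^(−αr) dr = n!/αⁿ⁺¹, since the A² factors cancel between numerator and denominator, ⟨r⟩ = 3·a/2.
Putting a = 3.519 gives 5.2785.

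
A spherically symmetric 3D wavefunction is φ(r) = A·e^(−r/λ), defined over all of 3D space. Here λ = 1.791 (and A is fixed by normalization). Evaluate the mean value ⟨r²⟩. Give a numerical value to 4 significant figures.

The expectation value is the |φ|²-weighted average of r^2: ∫ r^2|φ|² 4πr² dr.
Since the A² factors cancel between numerator and denominator, ⟨r²⟩ = 3·λ^2.
Putting λ = 1.791 gives 9.6230.

⟨r^2⟩ ≈ 9.623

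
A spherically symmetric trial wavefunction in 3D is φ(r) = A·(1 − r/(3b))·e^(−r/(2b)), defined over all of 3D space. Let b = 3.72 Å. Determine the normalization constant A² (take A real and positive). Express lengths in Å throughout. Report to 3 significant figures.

A^2 ≈ 0.00232 Å^(-3)

We need A² ∫|f|² 4πr² dr = 1, taking the integral from 0 to ∞.
In 3D with spherical symmetry the volume element is 4πr² dr.
With φ = A·(1 − r/(3b))·e^(−r/(2b)), the integral evaluates to A²·[8·π·b^3/3].
So A² = (8·π·b^3/3)^(−1).
Plugging in b = 3.72 yields A = 0.04815.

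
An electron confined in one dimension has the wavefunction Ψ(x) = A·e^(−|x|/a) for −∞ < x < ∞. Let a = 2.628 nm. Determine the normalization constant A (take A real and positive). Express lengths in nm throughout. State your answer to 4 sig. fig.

A ≈ 0.6169 nm^(-1/2)

The normalization condition is ∫|Ψ|² dx = 1 from −∞ to ∞.
With Ψ = A·e^(−|x|/a), the integral evaluates to A²·[a].
Setting this equal to 1 gives A² = 1/(a).
Substituting a = 2.628 gives A² = 0.38052, so A = 0.61686.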